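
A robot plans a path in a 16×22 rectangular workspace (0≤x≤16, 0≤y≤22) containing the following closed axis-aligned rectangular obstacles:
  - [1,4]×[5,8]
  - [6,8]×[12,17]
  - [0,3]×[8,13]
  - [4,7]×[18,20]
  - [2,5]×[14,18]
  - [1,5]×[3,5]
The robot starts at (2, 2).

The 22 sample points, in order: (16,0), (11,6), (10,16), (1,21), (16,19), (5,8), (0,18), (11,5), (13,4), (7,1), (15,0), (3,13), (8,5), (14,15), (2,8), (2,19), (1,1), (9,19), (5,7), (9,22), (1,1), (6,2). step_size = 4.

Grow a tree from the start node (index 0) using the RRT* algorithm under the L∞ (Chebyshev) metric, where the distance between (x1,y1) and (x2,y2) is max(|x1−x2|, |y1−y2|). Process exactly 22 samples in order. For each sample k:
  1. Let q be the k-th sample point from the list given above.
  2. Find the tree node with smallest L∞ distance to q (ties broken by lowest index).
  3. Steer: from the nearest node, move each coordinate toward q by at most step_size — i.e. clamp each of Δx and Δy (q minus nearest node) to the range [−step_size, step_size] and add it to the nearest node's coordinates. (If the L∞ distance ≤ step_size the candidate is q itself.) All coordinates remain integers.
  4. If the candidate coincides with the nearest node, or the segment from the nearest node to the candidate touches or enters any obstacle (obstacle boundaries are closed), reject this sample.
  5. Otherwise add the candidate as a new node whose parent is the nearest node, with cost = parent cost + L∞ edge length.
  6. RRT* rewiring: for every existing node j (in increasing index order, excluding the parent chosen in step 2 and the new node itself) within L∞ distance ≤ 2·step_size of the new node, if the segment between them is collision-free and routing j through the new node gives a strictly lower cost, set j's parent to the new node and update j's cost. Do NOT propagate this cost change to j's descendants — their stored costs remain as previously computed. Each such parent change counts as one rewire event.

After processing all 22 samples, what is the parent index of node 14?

Parent of node 14: 16

1. q=(16,0) nearest=0 d=14 new=(6,0) → add node 1 parent=0 cost=4
2. q=(11,6) nearest=1 d=6 new=(10,4) → add node 2 parent=1 cost=8
3. q=(10,16) nearest=2 d=12 new=(10,8) → add node 3 parent=2 cost=12
4. q=(1,21) nearest=3 d=13 new=(6,12) → blocked by [6,8]×[12,17], reject
5. q=(16,19) nearest=3 d=11 new=(14,12) → add node 4 parent=3 cost=16
6. q=(5,8) nearest=2 d=5 new=(6,8) → add node 5 parent=2 cost=12
7. q=(0,18) nearest=3 d=10 new=(6,12) → blocked by [6,8]×[12,17], reject
8. q=(11,5) nearest=2 d=1 new=(11,5) → add node 6 parent=2 cost=9
9. q=(13,4) nearest=6 d=2 new=(13,4) → add node 7 parent=6 cost=11
10. q=(7,1) nearest=1 d=1 new=(7,1) → add node 8 parent=1 cost=5
11. q=(15,0) nearest=7 d=4 new=(15,0) → add node 9 parent=7 cost=15
12. q=(3,13) nearest=5 d=5 new=(3,12) → blocked by [0,3]×[8,13], reject
13. q=(8,5) nearest=2 d=2 new=(8,5) → add node 10 parent=2 cost=10
14. q=(14,15) nearest=4 d=3 new=(14,15) → add node 11 parent=4 cost=19
15. q=(2,8) nearest=5 d=4 new=(2,8) → blocked by [1,4]×[5,8], reject
16. q=(2,19) nearest=3 d=11 new=(6,12) → blocked by [6,8]×[12,17], reject
17. q=(1,1) nearest=0 d=1 new=(1,1) → add node 12 parent=0 cost=1
18. q=(9,19) nearest=11 d=5 new=(10,19) → add node 13 parent=11 cost=23
19. q=(5,7) nearest=5 d=1 new=(5,7) → add node 14 parent=5 cost=13
20. q=(9,22) nearest=13 d=3 new=(9,22) → add node 15 parent=13 cost=26
21. q=(1,1) nearest=12 d=0 → coincident, reject
22. q=(6,2) nearest=8 d=1 new=(6,2) → add node 16 parent=8 cost=6; rewire 10→16 (9<10); rewire 14→16 (11<13)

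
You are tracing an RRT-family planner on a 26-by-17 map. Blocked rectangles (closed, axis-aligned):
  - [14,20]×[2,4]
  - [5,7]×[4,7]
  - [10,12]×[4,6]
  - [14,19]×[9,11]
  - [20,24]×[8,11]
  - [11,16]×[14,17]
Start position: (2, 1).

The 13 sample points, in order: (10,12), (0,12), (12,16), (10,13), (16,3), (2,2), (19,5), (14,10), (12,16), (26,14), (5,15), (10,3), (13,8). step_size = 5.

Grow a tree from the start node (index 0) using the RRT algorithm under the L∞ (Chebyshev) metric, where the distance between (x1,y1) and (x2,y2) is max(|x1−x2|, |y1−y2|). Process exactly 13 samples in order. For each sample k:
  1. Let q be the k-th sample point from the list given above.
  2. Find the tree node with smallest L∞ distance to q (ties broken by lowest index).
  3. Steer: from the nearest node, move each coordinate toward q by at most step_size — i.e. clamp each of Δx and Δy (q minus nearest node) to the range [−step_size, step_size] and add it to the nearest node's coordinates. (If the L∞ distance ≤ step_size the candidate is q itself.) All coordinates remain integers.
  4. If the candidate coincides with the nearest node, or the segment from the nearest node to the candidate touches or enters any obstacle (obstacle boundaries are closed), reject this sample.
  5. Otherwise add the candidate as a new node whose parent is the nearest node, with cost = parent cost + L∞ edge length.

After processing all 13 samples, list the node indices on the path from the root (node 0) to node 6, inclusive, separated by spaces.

Path: 0 6

1. q=(10,12) nearest=0 d=11 new=(7,6) → blocked by [5,7]×[4,7], reject
2. q=(0,12) nearest=0 d=11 new=(0,6) → add node 1 parent=0 cost=5
3. q=(12,16) nearest=1 d=12 new=(5,11) → add node 2 parent=1 cost=10
4. q=(10,13) nearest=2 d=5 new=(10,13) → add node 3 parent=2 cost=15
5. q=(16,3) nearest=3 d=10 new=(15,8) → blocked by [14,19]×[9,11], reject
6. q=(2,2) nearest=0 d=1 new=(2,2) → add node 4 parent=0 cost=1
7. q=(19,5) nearest=3 d=9 new=(15,8) → blocked by [14,19]×[9,11], reject
8. q=(14,10) nearest=3 d=4 new=(14,10) → blocked by [14,19]×[9,11], reject
9. q=(12,16) nearest=3 d=3 new=(12,16) → blocked by [11,16]×[14,17], reject
10. q=(26,14) nearest=3 d=16 new=(15,14) → blocked by [11,16]×[14,17], reject
11. q=(5,15) nearest=2 d=4 new=(5,15) → add node 5 parent=2 cost=14
12. q=(10,3) nearest=0 d=8 new=(7,3) → add node 6 parent=0 cost=5
13. q=(13,8) nearest=3 d=5 new=(13,8) → add node 7 parent=3 cost=20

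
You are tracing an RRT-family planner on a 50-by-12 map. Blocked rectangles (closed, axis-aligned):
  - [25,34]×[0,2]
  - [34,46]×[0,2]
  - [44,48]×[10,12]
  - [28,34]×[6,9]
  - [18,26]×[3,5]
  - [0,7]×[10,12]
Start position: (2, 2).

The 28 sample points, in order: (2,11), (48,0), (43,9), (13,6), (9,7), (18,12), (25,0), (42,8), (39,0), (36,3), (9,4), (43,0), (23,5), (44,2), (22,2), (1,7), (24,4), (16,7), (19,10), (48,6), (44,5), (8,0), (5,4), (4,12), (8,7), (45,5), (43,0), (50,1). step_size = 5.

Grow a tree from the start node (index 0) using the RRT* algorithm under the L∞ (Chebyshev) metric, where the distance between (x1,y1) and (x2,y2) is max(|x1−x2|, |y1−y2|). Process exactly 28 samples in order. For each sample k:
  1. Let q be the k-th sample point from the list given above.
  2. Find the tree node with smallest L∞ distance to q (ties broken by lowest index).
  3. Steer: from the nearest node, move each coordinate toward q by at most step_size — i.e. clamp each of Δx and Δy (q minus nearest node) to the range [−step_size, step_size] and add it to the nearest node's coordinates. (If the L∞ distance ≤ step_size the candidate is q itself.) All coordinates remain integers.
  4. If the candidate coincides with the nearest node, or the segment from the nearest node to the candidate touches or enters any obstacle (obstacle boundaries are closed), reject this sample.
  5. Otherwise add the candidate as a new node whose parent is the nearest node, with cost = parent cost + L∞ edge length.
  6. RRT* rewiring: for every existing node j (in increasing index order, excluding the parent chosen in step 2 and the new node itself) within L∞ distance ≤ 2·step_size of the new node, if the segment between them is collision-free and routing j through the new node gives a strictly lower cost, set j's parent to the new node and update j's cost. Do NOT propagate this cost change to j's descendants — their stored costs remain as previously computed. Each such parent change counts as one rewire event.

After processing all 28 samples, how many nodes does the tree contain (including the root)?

1. q=(2,11) nearest=0 d=9 new=(2,7) → add node 1 parent=0 cost=5
2. q=(48,0) nearest=0 d=46 new=(7,0) → add node 2 parent=0 cost=5
3. q=(43,9) nearest=2 d=36 new=(12,5) → add node 3 parent=2 cost=10
4. q=(13,6) nearest=3 d=1 new=(13,6) → add node 4 parent=3 cost=11
5. q=(9,7) nearest=3 d=3 new=(9,7) → add node 5 parent=3 cost=13
6. q=(18,12) nearest=4 d=6 new=(18,11) → add node 6 parent=4 cost=16
7. q=(25,0) nearest=6 d=11 new=(23,6) → add node 7 parent=6 cost=21
8. q=(42,8) nearest=7 d=19 new=(28,8) → blocked by [28,34]×[6,9], reject
9. q=(39,0) nearest=7 d=16 new=(28,1) → blocked by [25,34]×[0,2], reject
10. q=(36,3) nearest=7 d=13 new=(28,3) → blocked by [18,26]×[3,5], reject
11. q=(9,4) nearest=3 d=3 new=(9,4) → add node 8 parent=3 cost=13
12. q=(43,0) nearest=7 d=20 new=(28,1) → blocked by [25,34]×[0,2], reject
13. q=(23,5) nearest=7 d=1 new=(23,5) → blocked by [18,26]×[3,5], reject
14. q=(44,2) nearest=7 d=21 new=(28,2) → blocked by [25,34]×[0,2], reject
15. q=(22,2) nearest=7 d=4 new=(22,2) → blocked by [18,26]×[3,5], reject
16. q=(1,7) nearest=1 d=1 new=(1,7) → add node 9 parent=1 cost=6
17. q=(24,4) nearest=7 d=2 new=(24,4) → blocked by [18,26]×[3,5], reject
18. q=(16,7) nearest=4 d=3 new=(16,7) → add node 10 parent=4 cost=14
19. q=(19,10) nearest=6 d=1 new=(19,10) → add node 11 parent=6 cost=17
20. q=(48,6) nearest=7 d=25 new=(28,6) → blocked by [28,34]×[6,9], reject
21. q=(44,5) nearest=7 d=21 new=(28,5) → add node 12 parent=7 cost=26
22. q=(8,0) nearest=2 d=1 new=(8,0) → add node 13 parent=2 cost=6; rewire 8→13 (10<13)
23. q=(5,4) nearest=0 d=3 new=(5,4) → add node 14 parent=0 cost=3; rewire 5→14 (7<13); rewire 8→14 (7<10)
24. q=(4,12) nearest=1 d=5 new=(4,12) → blocked by [0,7]×[10,12], reject
25. q=(8,7) nearest=5 d=1 new=(8,7) → add node 15 parent=5 cost=8
26. q=(45,5) nearest=12 d=17 new=(33,5) → add node 16 parent=12 cost=31
27. q=(43,0) nearest=16 d=10 new=(38,0) → blocked by [34,46]×[0,2], reject
28. q=(50,1) nearest=16 d=17 new=(38,1) → blocked by [34,46]×[0,2], reject

Node count: 17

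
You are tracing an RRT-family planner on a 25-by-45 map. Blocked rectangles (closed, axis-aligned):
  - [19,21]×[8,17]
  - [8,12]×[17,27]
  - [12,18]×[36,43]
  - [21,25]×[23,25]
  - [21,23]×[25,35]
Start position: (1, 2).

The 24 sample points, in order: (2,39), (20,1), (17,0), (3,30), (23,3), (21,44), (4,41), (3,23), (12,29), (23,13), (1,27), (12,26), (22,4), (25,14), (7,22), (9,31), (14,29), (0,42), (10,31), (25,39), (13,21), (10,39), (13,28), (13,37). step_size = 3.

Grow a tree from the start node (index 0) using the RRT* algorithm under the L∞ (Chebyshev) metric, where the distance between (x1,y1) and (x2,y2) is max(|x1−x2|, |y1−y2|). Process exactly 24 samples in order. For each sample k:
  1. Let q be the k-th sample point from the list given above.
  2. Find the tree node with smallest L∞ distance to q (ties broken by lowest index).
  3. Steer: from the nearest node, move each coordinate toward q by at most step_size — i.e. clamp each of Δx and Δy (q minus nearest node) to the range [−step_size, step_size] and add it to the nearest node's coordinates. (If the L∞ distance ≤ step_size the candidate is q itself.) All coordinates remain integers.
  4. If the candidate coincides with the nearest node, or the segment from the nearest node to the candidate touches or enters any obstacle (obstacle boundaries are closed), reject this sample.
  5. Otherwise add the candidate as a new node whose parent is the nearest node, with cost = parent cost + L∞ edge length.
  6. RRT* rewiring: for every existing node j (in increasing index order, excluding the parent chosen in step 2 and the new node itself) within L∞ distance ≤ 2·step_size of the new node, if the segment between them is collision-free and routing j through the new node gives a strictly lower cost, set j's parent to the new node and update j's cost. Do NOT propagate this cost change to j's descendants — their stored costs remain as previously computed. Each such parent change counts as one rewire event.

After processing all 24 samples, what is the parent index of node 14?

1. q=(2,39) nearest=0 d=37 new=(2,5) → add node 1 parent=0 cost=3
2. q=(20,1) nearest=1 d=18 new=(5,2) → add node 2 parent=1 cost=6
3. q=(17,0) nearest=2 d=12 new=(8,0) → add node 3 parent=2 cost=9
4. q=(3,30) nearest=1 d=25 new=(3,8) → add node 4 parent=1 cost=6
5. q=(23,3) nearest=3 d=15 new=(11,3) → add node 5 parent=3 cost=12
6. q=(21,44) nearest=4 d=36 new=(6,11) → add node 6 parent=4 cost=9
7. q=(4,41) nearest=6 d=30 new=(4,14) → add node 7 parent=6 cost=12
8. q=(3,23) nearest=7 d=9 new=(3,17) → add node 8 parent=7 cost=15
9. q=(12,29) nearest=8 d=12 new=(6,20) → add node 9 parent=8 cost=18
10. q=(23,13) nearest=5 d=12 new=(14,6) → add node 10 parent=5 cost=15
11. q=(1,27) nearest=9 d=7 new=(3,23) → add node 11 parent=9 cost=21
12. q=(12,26) nearest=9 d=6 new=(9,23) → blocked by [8,12]×[17,27], reject
13. q=(22,4) nearest=10 d=8 new=(17,4) → add node 12 parent=10 cost=18
14. q=(25,14) nearest=12 d=10 new=(20,7) → add node 13 parent=12 cost=21
15. q=(7,22) nearest=9 d=2 new=(7,22) → add node 14 parent=9 cost=20
16. q=(9,31) nearest=11 d=8 new=(6,26) → add node 15 parent=11 cost=24
17. q=(14,29) nearest=14 d=7 new=(10,25) → blocked by [8,12]×[17,27], reject
18. q=(0,42) nearest=15 d=16 new=(3,29) → add node 16 parent=15 cost=27
19. q=(10,31) nearest=15 d=5 new=(9,29) → add node 17 parent=15 cost=27
20. q=(25,39) nearest=17 d=16 new=(12,32) → add node 18 parent=17 cost=30
21. q=(13,21) nearest=14 d=6 new=(10,21) → blocked by [8,12]×[17,27], reject
22. q=(10,39) nearest=18 d=7 new=(10,35) → add node 19 parent=18 cost=33
23. q=(13,28) nearest=17 d=4 new=(12,28) → add node 20 parent=17 cost=30
24. q=(13,37) nearest=19 d=3 new=(13,37) → blocked by [12,18]×[36,43], reject

Parent of node 14: 9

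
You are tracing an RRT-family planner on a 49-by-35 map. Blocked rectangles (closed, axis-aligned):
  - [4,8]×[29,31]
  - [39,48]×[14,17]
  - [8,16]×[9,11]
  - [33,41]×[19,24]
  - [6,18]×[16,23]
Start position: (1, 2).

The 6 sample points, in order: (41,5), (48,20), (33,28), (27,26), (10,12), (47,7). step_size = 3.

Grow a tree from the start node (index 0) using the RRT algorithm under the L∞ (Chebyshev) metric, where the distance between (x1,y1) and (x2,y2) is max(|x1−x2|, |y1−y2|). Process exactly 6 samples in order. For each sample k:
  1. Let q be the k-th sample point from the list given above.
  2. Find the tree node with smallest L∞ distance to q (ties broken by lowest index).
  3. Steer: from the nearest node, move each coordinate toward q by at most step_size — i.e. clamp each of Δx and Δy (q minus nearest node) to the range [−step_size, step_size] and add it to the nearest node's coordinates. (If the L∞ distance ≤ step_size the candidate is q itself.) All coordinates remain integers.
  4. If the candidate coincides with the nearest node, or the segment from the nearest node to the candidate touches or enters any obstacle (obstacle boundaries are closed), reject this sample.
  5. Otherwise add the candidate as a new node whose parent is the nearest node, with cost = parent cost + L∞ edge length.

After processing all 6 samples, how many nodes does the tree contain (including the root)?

Node count: 4

1. q=(41,5) nearest=0 d=40 new=(4,5) → add node 1 parent=0 cost=3
2. q=(48,20) nearest=1 d=44 new=(7,8) → add node 2 parent=1 cost=6
3. q=(33,28) nearest=2 d=26 new=(10,11) → blocked by [8,16]×[9,11], reject
4. q=(27,26) nearest=2 d=20 new=(10,11) → blocked by [8,16]×[9,11], reject
5. q=(10,12) nearest=2 d=4 new=(10,11) → blocked by [8,16]×[9,11], reject
6. q=(47,7) nearest=2 d=40 new=(10,7) → add node 3 parent=2 cost=9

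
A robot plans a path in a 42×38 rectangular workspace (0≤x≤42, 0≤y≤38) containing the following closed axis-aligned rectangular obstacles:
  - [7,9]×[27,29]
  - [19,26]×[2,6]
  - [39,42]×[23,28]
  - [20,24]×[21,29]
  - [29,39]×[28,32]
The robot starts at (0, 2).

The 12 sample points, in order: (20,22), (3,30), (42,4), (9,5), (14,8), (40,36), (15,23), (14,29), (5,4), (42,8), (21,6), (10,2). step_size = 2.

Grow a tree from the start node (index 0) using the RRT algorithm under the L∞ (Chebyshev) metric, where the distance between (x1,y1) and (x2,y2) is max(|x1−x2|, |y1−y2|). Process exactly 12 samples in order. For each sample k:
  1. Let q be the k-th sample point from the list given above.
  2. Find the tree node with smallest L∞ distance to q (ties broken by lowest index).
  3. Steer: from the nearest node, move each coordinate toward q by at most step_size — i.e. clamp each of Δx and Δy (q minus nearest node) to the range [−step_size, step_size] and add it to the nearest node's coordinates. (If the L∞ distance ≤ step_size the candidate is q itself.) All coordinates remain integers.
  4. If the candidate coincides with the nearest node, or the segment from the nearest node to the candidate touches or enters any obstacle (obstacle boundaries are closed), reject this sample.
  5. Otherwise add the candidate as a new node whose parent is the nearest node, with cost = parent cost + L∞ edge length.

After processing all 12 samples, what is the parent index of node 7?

1. q=(20,22) nearest=0 d=20 new=(2,4) → add node 1 parent=0 cost=2
2. q=(3,30) nearest=1 d=26 new=(3,6) → add node 2 parent=1 cost=4
3. q=(42,4) nearest=2 d=39 new=(5,4) → add node 3 parent=2 cost=6
4. q=(9,5) nearest=3 d=4 new=(7,5) → add node 4 parent=3 cost=8
5. q=(14,8) nearest=4 d=7 new=(9,7) → add node 5 parent=4 cost=10
6. q=(40,36) nearest=5 d=31 new=(11,9) → add node 6 parent=5 cost=12
7. q=(15,23) nearest=6 d=14 new=(13,11) → add node 7 parent=6 cost=14
8. q=(14,29) nearest=7 d=18 new=(14,13) → add node 8 parent=7 cost=16
9. q=(5,4) nearest=3 d=0 → coincident, reject
10. q=(42,8) nearest=8 d=28 new=(16,11) → add node 9 parent=8 cost=18
11. q=(21,6) nearest=9 d=5 new=(18,9) → add node 10 parent=9 cost=20
12. q=(10,2) nearest=4 d=3 new=(9,3) → add node 11 parent=4 cost=10

Parent of node 7: 6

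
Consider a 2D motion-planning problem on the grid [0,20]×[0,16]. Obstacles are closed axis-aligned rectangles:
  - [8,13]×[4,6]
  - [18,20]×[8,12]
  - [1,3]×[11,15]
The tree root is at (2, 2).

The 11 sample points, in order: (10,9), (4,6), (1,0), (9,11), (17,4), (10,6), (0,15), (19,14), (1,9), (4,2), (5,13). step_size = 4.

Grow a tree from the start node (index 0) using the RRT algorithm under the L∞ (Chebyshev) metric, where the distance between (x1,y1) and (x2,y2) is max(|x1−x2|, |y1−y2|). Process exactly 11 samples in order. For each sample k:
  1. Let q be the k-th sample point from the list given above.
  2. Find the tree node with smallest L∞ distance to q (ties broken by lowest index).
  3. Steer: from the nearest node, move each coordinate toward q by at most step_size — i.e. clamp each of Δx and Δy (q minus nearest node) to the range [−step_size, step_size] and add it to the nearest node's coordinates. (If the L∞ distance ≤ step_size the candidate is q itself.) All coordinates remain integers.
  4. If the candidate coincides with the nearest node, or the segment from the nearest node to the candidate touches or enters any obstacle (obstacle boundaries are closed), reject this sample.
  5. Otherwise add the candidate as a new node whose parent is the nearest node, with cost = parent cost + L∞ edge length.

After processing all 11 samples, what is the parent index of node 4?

1. q=(10,9) nearest=0 d=8 new=(6,6) → add node 1 parent=0 cost=4
2. q=(4,6) nearest=1 d=2 new=(4,6) → add node 2 parent=1 cost=6
3. q=(1,0) nearest=0 d=2 new=(1,0) → add node 3 parent=0 cost=2
4. q=(9,11) nearest=1 d=5 new=(9,10) → add node 4 parent=1 cost=8
5. q=(17,4) nearest=4 d=8 new=(13,6) → blocked by [8,13]×[4,6], reject
6. q=(10,6) nearest=1 d=4 new=(10,6) → blocked by [8,13]×[4,6], reject
7. q=(0,15) nearest=1 d=9 new=(2,10) → add node 5 parent=1 cost=8
8. q=(19,14) nearest=4 d=10 new=(13,14) → add node 6 parent=4 cost=12
9. q=(1,9) nearest=5 d=1 new=(1,9) → add node 7 parent=5 cost=9
10. q=(4,2) nearest=0 d=2 new=(4,2) → add node 8 parent=0 cost=2
11. q=(5,13) nearest=5 d=3 new=(5,13) → blocked by [1,3]×[11,15], reject

Parent of node 4: 1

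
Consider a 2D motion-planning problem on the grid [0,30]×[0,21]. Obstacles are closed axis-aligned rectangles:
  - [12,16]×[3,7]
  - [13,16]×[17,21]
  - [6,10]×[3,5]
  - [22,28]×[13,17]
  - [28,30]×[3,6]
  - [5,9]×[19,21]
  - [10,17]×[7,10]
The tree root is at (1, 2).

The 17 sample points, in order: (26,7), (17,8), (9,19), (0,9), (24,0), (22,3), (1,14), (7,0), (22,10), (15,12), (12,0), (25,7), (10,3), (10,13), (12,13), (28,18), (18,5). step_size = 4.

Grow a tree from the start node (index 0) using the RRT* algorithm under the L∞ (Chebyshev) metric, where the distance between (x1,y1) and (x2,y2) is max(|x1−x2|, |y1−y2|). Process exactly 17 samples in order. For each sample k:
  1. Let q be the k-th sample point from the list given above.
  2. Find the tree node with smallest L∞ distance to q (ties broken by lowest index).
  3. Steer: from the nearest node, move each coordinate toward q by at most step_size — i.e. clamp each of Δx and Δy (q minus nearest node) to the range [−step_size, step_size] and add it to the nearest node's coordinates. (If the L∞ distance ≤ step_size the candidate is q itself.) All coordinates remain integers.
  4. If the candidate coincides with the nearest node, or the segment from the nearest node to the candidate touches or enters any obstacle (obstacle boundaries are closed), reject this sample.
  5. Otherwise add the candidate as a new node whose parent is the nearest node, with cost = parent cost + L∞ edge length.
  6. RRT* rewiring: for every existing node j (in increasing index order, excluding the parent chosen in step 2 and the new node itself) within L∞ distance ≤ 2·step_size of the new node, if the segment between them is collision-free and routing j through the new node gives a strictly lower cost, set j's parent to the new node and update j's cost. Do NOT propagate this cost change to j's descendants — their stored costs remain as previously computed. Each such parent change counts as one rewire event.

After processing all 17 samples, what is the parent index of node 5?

1. q=(26,7) nearest=0 d=25 new=(5,6) → add node 1 parent=0 cost=4
2. q=(17,8) nearest=1 d=12 new=(9,8) → add node 2 parent=1 cost=8
3. q=(9,19) nearest=2 d=11 new=(9,12) → add node 3 parent=2 cost=12
4. q=(0,9) nearest=1 d=5 new=(1,9) → add node 4 parent=1 cost=8
5. q=(24,0) nearest=2 d=15 new=(13,4) → blocked by [12,16]×[3,7], reject
6. q=(22,3) nearest=2 d=13 new=(13,4) → blocked by [12,16]×[3,7], reject
7. q=(1,14) nearest=4 d=5 new=(1,13) → add node 5 parent=4 cost=12
8. q=(7,0) nearest=0 d=6 new=(5,0) → add node 6 parent=0 cost=4
9. q=(22,10) nearest=2 d=13 new=(13,10) → blocked by [10,17]×[7,10], reject
10. q=(15,12) nearest=2 d=6 new=(13,12) → blocked by [10,17]×[7,10], reject
11. q=(12,0) nearest=1 d=7 new=(9,2) → blocked by [6,10]×[3,5], reject
12. q=(25,7) nearest=2 d=16 new=(13,7) → blocked by [12,16]×[3,7], reject
13. q=(10,3) nearest=1 d=5 new=(9,3) → blocked by [6,10]×[3,5], reject
14. q=(10,13) nearest=3 d=1 new=(10,13) → add node 7 parent=3 cost=13
15. q=(12,13) nearest=7 d=2 new=(12,13) → add node 8 parent=7 cost=15
16. q=(28,18) nearest=8 d=16 new=(16,17) → blocked by [13,16]×[17,21], reject
17. q=(18,5) nearest=7 d=8 new=(14,9) → blocked by [10,17]×[7,10], reject

Parent of node 5: 4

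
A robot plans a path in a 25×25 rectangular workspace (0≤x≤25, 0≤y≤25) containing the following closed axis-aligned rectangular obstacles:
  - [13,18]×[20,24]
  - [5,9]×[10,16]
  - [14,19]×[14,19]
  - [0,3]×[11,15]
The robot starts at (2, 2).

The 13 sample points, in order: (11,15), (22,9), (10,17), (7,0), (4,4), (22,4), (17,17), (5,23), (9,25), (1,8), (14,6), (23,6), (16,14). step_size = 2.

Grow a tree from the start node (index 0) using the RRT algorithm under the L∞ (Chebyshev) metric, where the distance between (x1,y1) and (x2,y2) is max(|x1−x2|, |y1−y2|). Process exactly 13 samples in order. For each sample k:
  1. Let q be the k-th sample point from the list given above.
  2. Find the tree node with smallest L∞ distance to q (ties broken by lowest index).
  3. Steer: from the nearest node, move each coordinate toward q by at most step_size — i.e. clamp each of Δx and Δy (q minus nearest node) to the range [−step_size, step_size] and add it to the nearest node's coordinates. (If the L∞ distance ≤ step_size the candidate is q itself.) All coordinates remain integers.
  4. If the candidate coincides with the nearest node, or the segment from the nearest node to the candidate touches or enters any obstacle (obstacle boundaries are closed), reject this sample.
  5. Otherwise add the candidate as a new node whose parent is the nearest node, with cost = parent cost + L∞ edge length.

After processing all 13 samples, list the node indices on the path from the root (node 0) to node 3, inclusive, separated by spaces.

1. q=(11,15) nearest=0 d=13 new=(4,4) → add node 1 parent=0 cost=2
2. q=(22,9) nearest=1 d=18 new=(6,6) → add node 2 parent=1 cost=4
3. q=(10,17) nearest=2 d=11 new=(8,8) → add node 3 parent=2 cost=6
4. q=(7,0) nearest=1 d=4 new=(6,2) → add node 4 parent=1 cost=4
5. q=(4,4) nearest=1 d=0 → coincident, reject
6. q=(22,4) nearest=3 d=14 new=(10,6) → add node 5 parent=3 cost=8
7. q=(17,17) nearest=3 d=9 new=(10,10) → add node 6 parent=3 cost=8
8. q=(5,23) nearest=6 d=13 new=(8,12) → blocked by [5,9]×[10,16], reject
9. q=(9,25) nearest=6 d=15 new=(9,12) → blocked by [5,9]×[10,16], reject
10. q=(1,8) nearest=1 d=4 new=(2,6) → add node 7 parent=1 cost=4
11. q=(14,6) nearest=5 d=4 new=(12,6) → add node 8 parent=5 cost=10
12. q=(23,6) nearest=8 d=11 new=(14,6) → add node 9 parent=8 cost=12
13. q=(16,14) nearest=6 d=6 new=(12,12) → add node 10 parent=6 cost=10

Path: 0 1 2 3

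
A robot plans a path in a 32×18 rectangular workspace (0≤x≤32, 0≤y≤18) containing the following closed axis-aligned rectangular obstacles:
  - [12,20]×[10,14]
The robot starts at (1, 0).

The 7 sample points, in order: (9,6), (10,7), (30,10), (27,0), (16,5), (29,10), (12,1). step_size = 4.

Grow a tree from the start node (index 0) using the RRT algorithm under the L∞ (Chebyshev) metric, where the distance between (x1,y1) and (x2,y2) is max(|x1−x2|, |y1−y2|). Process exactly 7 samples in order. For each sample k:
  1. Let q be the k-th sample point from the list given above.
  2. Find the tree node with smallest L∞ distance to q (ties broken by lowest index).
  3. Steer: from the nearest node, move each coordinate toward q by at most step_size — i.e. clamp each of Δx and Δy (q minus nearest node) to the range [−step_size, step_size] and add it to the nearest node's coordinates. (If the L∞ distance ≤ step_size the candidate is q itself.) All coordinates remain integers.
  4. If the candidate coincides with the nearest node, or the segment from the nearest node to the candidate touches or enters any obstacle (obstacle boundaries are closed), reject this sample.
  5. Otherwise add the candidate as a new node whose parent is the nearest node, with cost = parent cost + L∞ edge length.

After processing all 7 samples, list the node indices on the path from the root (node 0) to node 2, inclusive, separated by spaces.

1. q=(9,6) nearest=0 d=8 new=(5,4) → add node 1 parent=0 cost=4
2. q=(10,7) nearest=1 d=5 new=(9,7) → add node 2 parent=1 cost=8
3. q=(30,10) nearest=2 d=21 new=(13,10) → blocked by [12,20]×[10,14], reject
4. q=(27,0) nearest=2 d=18 new=(13,3) → add node 3 parent=2 cost=12
5. q=(16,5) nearest=3 d=3 new=(16,5) → add node 4 parent=3 cost=15
6. q=(29,10) nearest=4 d=13 new=(20,9) → add node 5 parent=4 cost=19
7. q=(12,1) nearest=3 d=2 new=(12,1) → add node 6 parent=3 cost=14

Path: 0 1 2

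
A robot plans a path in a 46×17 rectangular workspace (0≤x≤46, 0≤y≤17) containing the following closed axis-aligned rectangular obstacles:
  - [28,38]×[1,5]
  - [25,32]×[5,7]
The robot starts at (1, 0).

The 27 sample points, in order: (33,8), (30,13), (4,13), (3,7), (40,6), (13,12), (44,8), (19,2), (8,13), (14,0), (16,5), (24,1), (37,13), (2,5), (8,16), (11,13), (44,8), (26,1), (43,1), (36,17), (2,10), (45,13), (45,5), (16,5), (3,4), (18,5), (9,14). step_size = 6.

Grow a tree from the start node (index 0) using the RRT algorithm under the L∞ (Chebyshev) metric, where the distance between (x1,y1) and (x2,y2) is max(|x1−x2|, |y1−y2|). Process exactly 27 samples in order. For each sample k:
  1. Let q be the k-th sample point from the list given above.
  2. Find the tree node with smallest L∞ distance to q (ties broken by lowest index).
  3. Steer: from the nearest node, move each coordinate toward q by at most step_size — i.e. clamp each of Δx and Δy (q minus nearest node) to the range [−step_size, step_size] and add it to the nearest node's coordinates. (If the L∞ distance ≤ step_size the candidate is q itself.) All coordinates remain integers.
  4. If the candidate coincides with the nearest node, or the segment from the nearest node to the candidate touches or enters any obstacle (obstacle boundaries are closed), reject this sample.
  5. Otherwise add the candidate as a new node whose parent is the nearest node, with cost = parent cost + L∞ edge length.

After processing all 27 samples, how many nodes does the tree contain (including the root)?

1. q=(33,8) nearest=0 d=32 new=(7,6) → add node 1 parent=0 cost=6
2. q=(30,13) nearest=1 d=23 new=(13,12) → add node 2 parent=1 cost=12
3. q=(4,13) nearest=1 d=7 new=(4,12) → add node 3 parent=1 cost=12
4. q=(3,7) nearest=1 d=4 new=(3,7) → add node 4 parent=1 cost=10
5. q=(40,6) nearest=2 d=27 new=(19,6) → add node 5 parent=2 cost=18
6. q=(13,12) nearest=2 d=0 → coincident, reject
7. q=(44,8) nearest=5 d=25 new=(25,8) → add node 6 parent=5 cost=24
8. q=(19,2) nearest=5 d=4 new=(19,2) → add node 7 parent=5 cost=22
9. q=(8,13) nearest=3 d=4 new=(8,13) → add node 8 parent=3 cost=16
10. q=(14,0) nearest=7 d=5 new=(14,0) → add node 9 parent=7 cost=27
11. q=(16,5) nearest=5 d=3 new=(16,5) → add node 10 parent=5 cost=21
12. q=(24,1) nearest=5 d=5 new=(24,1) → add node 11 parent=5 cost=23
13. q=(37,13) nearest=6 d=12 new=(31,13) → add node 12 parent=6 cost=30
14. q=(2,5) nearest=4 d=2 new=(2,5) → add node 13 parent=4 cost=12
15. q=(8,16) nearest=8 d=3 new=(8,16) → add node 14 parent=8 cost=19
16. q=(11,13) nearest=2 d=2 new=(11,13) → add node 15 parent=2 cost=14
17. q=(44,8) nearest=12 d=13 new=(37,8) → add node 16 parent=12 cost=36
18. q=(26,1) nearest=11 d=2 new=(26,1) → add node 17 parent=11 cost=25
19. q=(43,1) nearest=16 d=7 new=(43,2) → add node 18 parent=16 cost=42
20. q=(36,17) nearest=12 d=5 new=(36,17) → add node 19 parent=12 cost=35
21. q=(2,10) nearest=3 d=2 new=(2,10) → add node 20 parent=3 cost=14
22. q=(45,13) nearest=16 d=8 new=(43,13) → add node 21 parent=16 cost=42
23. q=(45,5) nearest=18 d=3 new=(45,5) → add node 22 parent=18 cost=45
24. q=(16,5) nearest=10 d=0 → coincident, reject
25. q=(3,4) nearest=13 d=1 new=(3,4) → add node 23 parent=13 cost=13
26. q=(18,5) nearest=5 d=1 new=(18,5) → add node 24 parent=5 cost=19
27. q=(9,14) nearest=8 d=1 new=(9,14) → add node 25 parent=8 cost=17

Node count: 26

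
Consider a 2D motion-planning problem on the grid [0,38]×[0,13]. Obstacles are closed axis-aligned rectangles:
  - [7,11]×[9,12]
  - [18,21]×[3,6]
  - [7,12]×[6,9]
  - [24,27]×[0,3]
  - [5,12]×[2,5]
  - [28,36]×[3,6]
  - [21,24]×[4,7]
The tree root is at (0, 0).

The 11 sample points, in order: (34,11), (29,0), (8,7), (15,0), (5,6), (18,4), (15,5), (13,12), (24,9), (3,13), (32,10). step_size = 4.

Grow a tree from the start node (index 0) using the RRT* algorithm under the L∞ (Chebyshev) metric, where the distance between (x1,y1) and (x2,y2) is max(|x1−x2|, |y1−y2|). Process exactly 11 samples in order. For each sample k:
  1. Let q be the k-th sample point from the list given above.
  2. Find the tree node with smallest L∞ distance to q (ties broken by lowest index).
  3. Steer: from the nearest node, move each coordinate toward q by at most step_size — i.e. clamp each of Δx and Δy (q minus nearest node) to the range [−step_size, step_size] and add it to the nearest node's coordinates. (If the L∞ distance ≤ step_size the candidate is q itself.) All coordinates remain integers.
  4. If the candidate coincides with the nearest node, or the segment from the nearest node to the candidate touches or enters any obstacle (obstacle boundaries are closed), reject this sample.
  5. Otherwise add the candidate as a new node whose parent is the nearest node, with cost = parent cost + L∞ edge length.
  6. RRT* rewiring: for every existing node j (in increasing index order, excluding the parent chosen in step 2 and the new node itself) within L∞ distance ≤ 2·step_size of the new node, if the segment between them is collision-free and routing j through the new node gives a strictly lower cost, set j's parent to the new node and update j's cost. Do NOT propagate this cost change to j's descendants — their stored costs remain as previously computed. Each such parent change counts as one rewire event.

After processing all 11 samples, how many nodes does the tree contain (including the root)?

Node count: 4

1. q=(34,11) nearest=0 d=34 new=(4,4) → add node 1 parent=0 cost=4
2. q=(29,0) nearest=1 d=25 new=(8,0) → blocked by [5,12]×[2,5], reject
3. q=(8,7) nearest=1 d=4 new=(8,7) → blocked by [7,12]×[6,9], reject
4. q=(15,0) nearest=1 d=11 new=(8,0) → blocked by [5,12]×[2,5], reject
5. q=(5,6) nearest=1 d=2 new=(5,6) → add node 2 parent=1 cost=6
6. q=(18,4) nearest=2 d=13 new=(9,4) → blocked by [5,12]×[2,5], reject
7. q=(15,5) nearest=2 d=10 new=(9,5) → blocked by [5,12]×[2,5], reject
8. q=(13,12) nearest=2 d=8 new=(9,10) → blocked by [7,11]×[9,12], reject
9. q=(24,9) nearest=2 d=19 new=(9,9) → blocked by [7,11]×[9,12], reject
10. q=(3,13) nearest=2 d=7 new=(3,10) → add node 3 parent=2 cost=10
11. q=(32,10) nearest=2 d=27 new=(9,10) → blocked by [7,11]×[9,12], reject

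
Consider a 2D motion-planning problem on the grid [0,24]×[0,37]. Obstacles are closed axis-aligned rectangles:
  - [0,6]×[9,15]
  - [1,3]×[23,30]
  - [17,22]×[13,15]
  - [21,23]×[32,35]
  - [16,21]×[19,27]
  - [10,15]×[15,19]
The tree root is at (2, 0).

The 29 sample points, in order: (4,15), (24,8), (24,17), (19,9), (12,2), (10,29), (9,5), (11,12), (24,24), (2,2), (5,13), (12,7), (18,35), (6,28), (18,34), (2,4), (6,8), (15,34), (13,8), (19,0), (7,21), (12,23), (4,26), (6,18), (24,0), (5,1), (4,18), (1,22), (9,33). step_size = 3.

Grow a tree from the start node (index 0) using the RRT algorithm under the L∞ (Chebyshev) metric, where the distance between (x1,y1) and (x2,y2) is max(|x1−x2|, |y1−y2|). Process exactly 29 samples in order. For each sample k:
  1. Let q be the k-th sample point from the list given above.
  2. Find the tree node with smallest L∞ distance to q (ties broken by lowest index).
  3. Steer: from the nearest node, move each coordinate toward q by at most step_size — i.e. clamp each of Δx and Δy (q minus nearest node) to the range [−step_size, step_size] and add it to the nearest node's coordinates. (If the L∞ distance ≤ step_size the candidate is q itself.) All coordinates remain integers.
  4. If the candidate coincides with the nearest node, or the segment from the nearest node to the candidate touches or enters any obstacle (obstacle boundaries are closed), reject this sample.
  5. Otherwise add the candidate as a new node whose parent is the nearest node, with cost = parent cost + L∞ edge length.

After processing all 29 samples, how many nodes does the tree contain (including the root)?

1. q=(4,15) nearest=0 d=15 new=(4,3) → add node 1 parent=0 cost=3
2. q=(24,8) nearest=1 d=20 new=(7,6) → add node 2 parent=1 cost=6
3. q=(24,17) nearest=2 d=17 new=(10,9) → add node 3 parent=2 cost=9
4. q=(19,9) nearest=3 d=9 new=(13,9) → add node 4 parent=3 cost=12
5. q=(12,2) nearest=2 d=5 new=(10,3) → add node 5 parent=2 cost=9
6. q=(10,29) nearest=3 d=20 new=(10,12) → add node 6 parent=3 cost=12
7. q=(9,5) nearest=2 d=2 new=(9,5) → add node 7 parent=2 cost=8
8. q=(11,12) nearest=6 d=1 new=(11,12) → add node 8 parent=6 cost=13
9. q=(24,24) nearest=8 d=13 new=(14,15) → blocked by [10,15]×[15,19], reject
10. q=(2,2) nearest=0 d=2 new=(2,2) → add node 9 parent=0 cost=2
11. q=(5,13) nearest=3 d=5 new=(7,12) → add node 10 parent=3 cost=12
12. q=(12,7) nearest=3 d=2 new=(12,7) → add node 11 parent=3 cost=11
13. q=(18,35) nearest=6 d=23 new=(13,15) → blocked by [10,15]×[15,19], reject
14. q=(6,28) nearest=6 d=16 new=(7,15) → add node 12 parent=6 cost=15
15. q=(18,34) nearest=12 d=19 new=(10,18) → blocked by [10,15]×[15,19], reject
16. q=(2,4) nearest=1 d=2 new=(2,4) → add node 13 parent=1 cost=5
17. q=(6,8) nearest=2 d=2 new=(6,8) → add node 14 parent=2 cost=8
18. q=(15,34) nearest=12 d=19 new=(10,18) → blocked by [10,15]×[15,19], reject
19. q=(13,8) nearest=4 d=1 new=(13,8) → add node 15 parent=4 cost=13
20. q=(19,0) nearest=11 d=7 new=(15,4) → add node 16 parent=11 cost=14
21. q=(7,21) nearest=12 d=6 new=(7,18) → add node 17 parent=12 cost=18
22. q=(12,23) nearest=17 d=5 new=(10,21) → add node 18 parent=17 cost=21
23. q=(4,26) nearest=18 d=6 new=(7,24) → add node 19 parent=18 cost=24
24. q=(6,18) nearest=17 d=1 new=(6,18) → add node 20 parent=17 cost=19
25. q=(24,0) nearest=16 d=9 new=(18,1) → add node 21 parent=16 cost=17
26. q=(5,1) nearest=1 d=2 new=(5,1) → add node 22 parent=1 cost=5
27. q=(4,18) nearest=20 d=2 new=(4,18) → add node 23 parent=20 cost=21
28. q=(1,22) nearest=23 d=4 new=(1,21) → add node 24 parent=23 cost=24
29. q=(9,33) nearest=19 d=9 new=(9,27) → add node 25 parent=19 cost=27

Node count: 26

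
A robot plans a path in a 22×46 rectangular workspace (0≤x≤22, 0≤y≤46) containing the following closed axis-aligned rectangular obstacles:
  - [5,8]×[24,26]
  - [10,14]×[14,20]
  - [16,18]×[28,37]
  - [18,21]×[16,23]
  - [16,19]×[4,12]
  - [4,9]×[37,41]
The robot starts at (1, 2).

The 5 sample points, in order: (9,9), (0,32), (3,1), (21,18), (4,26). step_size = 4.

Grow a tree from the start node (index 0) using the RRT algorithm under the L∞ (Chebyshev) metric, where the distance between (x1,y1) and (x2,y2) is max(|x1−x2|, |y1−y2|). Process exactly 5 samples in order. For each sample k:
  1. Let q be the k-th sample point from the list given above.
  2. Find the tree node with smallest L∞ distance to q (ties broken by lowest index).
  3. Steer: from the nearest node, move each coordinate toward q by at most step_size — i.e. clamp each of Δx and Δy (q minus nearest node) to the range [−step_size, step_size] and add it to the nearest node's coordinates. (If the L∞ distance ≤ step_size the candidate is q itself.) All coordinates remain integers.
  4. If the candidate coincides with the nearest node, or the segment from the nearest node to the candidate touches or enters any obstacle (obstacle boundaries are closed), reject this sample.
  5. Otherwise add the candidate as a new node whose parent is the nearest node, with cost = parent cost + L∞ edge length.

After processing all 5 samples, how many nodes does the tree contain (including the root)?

1. q=(9,9) nearest=0 d=8 new=(5,6) → add node 1 parent=0 cost=4
2. q=(0,32) nearest=1 d=26 new=(1,10) → add node 2 parent=1 cost=8
3. q=(3,1) nearest=0 d=2 new=(3,1) → add node 3 parent=0 cost=2
4. q=(21,18) nearest=1 d=16 new=(9,10) → add node 4 parent=1 cost=8
5. q=(4,26) nearest=2 d=16 new=(4,14) → add node 5 parent=2 cost=12

Node count: 6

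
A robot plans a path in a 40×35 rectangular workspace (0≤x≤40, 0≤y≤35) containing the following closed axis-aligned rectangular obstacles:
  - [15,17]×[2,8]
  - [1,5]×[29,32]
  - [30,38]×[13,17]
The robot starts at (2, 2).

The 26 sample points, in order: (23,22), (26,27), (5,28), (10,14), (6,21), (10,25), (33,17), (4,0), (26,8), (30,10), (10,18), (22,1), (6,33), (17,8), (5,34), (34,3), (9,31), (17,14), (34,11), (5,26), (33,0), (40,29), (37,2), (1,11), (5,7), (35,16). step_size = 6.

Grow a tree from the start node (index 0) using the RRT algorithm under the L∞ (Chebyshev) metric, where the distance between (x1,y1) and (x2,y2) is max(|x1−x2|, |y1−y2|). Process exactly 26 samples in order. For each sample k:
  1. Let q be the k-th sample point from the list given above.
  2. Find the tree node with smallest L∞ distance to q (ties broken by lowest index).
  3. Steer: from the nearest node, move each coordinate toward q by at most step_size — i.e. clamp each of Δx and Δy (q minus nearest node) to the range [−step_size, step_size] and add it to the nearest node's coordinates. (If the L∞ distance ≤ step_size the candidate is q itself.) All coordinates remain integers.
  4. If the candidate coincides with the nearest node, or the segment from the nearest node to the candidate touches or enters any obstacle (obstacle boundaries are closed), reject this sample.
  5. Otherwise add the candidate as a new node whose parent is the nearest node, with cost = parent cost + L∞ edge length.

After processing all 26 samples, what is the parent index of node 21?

Parent of node 21: 15

1. q=(23,22) nearest=0 d=21 new=(8,8) → add node 1 parent=0 cost=6
2. q=(26,27) nearest=1 d=19 new=(14,14) → add node 2 parent=1 cost=12
3. q=(5,28) nearest=2 d=14 new=(8,20) → add node 3 parent=2 cost=18
4. q=(10,14) nearest=2 d=4 new=(10,14) → add node 4 parent=2 cost=16
5. q=(6,21) nearest=3 d=2 new=(6,21) → add node 5 parent=3 cost=20
6. q=(10,25) nearest=5 d=4 new=(10,25) → add node 6 parent=5 cost=24
7. q=(33,17) nearest=2 d=19 new=(20,17) → add node 7 parent=2 cost=18
8. q=(4,0) nearest=0 d=2 new=(4,0) → add node 8 parent=0 cost=2
9. q=(26,8) nearest=7 d=9 new=(26,11) → add node 9 parent=7 cost=24
10. q=(30,10) nearest=9 d=4 new=(30,10) → add node 10 parent=9 cost=28
11. q=(10,18) nearest=3 d=2 new=(10,18) → add node 11 parent=3 cost=20
12. q=(22,1) nearest=10 d=9 new=(24,4) → add node 12 parent=10 cost=34
13. q=(6,33) nearest=6 d=8 new=(6,31) → add node 13 parent=6 cost=30
14. q=(17,8) nearest=2 d=6 new=(17,8) → blocked by [15,17]×[2,8], reject
15. q=(5,34) nearest=13 d=3 new=(5,34) → add node 14 parent=13 cost=33
16. q=(34,3) nearest=10 d=7 new=(34,4) → add node 15 parent=10 cost=34
17. q=(9,31) nearest=13 d=3 new=(9,31) → add node 16 parent=13 cost=33
18. q=(17,14) nearest=2 d=3 new=(17,14) → add node 17 parent=2 cost=15
19. q=(34,11) nearest=10 d=4 new=(34,11) → add node 18 parent=10 cost=32
20. q=(5,26) nearest=5 d=5 new=(5,26) → add node 19 parent=5 cost=25
21. q=(33,0) nearest=15 d=4 new=(33,0) → add node 20 parent=15 cost=38
22. q=(40,29) nearest=9 d=18 new=(32,17) → blocked by [30,38]×[13,17], reject
23. q=(37,2) nearest=15 d=3 new=(37,2) → add node 21 parent=15 cost=37
24. q=(1,11) nearest=1 d=7 new=(2,11) → add node 22 parent=1 cost=12
25. q=(5,7) nearest=1 d=3 new=(5,7) → add node 23 parent=1 cost=9
26. q=(35,16) nearest=18 d=5 new=(35,16) → blocked by [30,38]×[13,17], reject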